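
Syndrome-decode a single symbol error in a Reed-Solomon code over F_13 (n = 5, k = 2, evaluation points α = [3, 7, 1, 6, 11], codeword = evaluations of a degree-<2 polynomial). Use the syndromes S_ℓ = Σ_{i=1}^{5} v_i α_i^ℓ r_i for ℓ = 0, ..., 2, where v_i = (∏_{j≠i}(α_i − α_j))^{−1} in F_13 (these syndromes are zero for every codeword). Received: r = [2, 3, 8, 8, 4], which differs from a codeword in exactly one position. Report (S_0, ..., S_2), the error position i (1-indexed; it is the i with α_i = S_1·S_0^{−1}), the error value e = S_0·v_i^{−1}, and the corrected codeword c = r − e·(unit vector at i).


S = (8, 9, 2), error at position 4, error magnitude e = 2, c = [2, 3, 8, 6, 4].

Step 1: column multipliers v_i = (∏_{j≠i}(α_i − α_j))^{−1} mod 13.
  i = 1 (α = 3): (3−7)(3−1)(3−6)(3−11) = (−4)·2·(−3)·(−8) = −192 ≡ 3, so v_1 = 3^{−1} = 9 (mod 13).
  i = 2 (α = 7): (7−3)(7−1)(7−6)(7−11) = 4·6·1·(−4) = −96 ≡ 8, so v_2 = 8^{−1} = 5 (mod 13).
  i = 3 (α = 1): (1−3)(1−7)(1−6)(1−11) = (−2)·(−6)·(−5)·(−10) = 600 ≡ 2, so v_3 = 2^{−1} = 7 (mod 13).
  i = 4 (α = 6): (6−3)(6−7)(6−1)(6−11) = 3·(−1)·5·(−5) = 75 ≡ 10, so v_4 = 10^{−1} = 4 (mod 13).
  i = 5 (α = 11): (11−3)(11−7)(11−1)(11−6) = 8·4·10·5 = 1600 ≡ 1, so v_5 = 1^{−1} = 1 (mod 13).
  v = [9, 5, 7, 4, 1].
Step 2: syndromes of r = [2, 3, 8, 8, 4] (all sums mod 13).
  S_0 = Σ v_i r_i = 9·2 + 5·3 + 7·8 + 4·8 + 1·4 = 125 ≡ 8.
  S_1 = Σ v_i α_i r_i = 9·3·2 + 5·7·3 + 7·1·8 + 4·6·8 + 1·11·4 = 451 ≡ 9.
  α_i^2 mod 13 = [9, 10, 1, 10, 4].
  S_2 = Σ v_i α_i^2 r_i = 9·9·2 + 5·10·3 + 7·1·8 + 4·10·8 + 1·4·4 = 704 ≡ 2.
  S = (8, 9, 2) ≠ 0, so r is not a codeword (an error is present).
Step 3: locate the error. For a single error e at position i, S_ℓ = v_i·e·α_i^ℓ, so α_err = S_1/S_0.
  S_0^{−1} = 8^{−1} = 5 (mod 13), so α_err = 9·5 = 45 ≡ 6 = α_4. Error position i = 4.
  Consistency check: S_2/S_1 = 2·3 = 6 ≡ 6 = α_err ✓ (single-error assumption holds).
Step 4: error magnitude e = S_0/v_4 = S_0·∏_{j≠4}(α_4 − α_j) = 8·10 = 80 ≡ 2 (mod 13).
Step 5: correct position 4: c_4 = r_4 − e = 8 − 2 ≡ 6 (mod 13). Hence c = [2, 3, 8, 6, 4].
  Check: interpolating c through the α_i gives m(x) = 11 + 10·x (degree < 2) with m(α_i) = c_i for every i, so c is indeed a codeword.


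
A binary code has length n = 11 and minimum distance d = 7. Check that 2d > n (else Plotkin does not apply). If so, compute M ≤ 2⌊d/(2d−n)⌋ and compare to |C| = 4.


Plotkin bound M ≤ 4; given |C| = 4 ≤ bound (satisfied).

Check applicability: 2d = 14, n = 11.
2d − n = 3 > 0, so Plotkin applies.
Compute d/(2d−n) = 7/3 ≈ 2.3333.
⌊d/(2d−n)⌋ = 2.
Plotkin bound: M ≤ 2·2 = 4.
Given |C| = 4, check: satisfied.
This |C| is at the Plotkin bound.


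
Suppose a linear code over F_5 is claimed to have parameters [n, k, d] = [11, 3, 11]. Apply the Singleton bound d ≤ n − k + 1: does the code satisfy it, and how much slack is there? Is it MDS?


Singleton RHS = n − k + 1 = 9, slack = -2, bound violated (no such code; not MDS).

Singleton bound: d ≤ n − k + 1.
Here n = 11, k = 3, so n − k + 1 = 9.
Given d = 11, check d ≤ 9: NO.
Slack = (n − k + 1) − d = -2.
The slack is negative: d = 11 exceeds n − k + 1 = 9 by 2, so the Singleton bound is violated and no linear [11, 3, 11]_5 code can exist. In particular it is not MDS (MDS requires d = n − k + 1 exactly).
Description: the claimed parameters are [11, 3, 11]_5; such a code would be impossible (violates the Singleton bound).


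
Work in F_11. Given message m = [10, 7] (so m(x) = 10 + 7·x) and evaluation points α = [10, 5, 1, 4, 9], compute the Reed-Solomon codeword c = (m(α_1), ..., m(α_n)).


c = [3, 1, 6, 5, 7]

Message polynomial: m(x) = 10 + 7·x (mod 11).
For each evaluation point α_i, compute m(α_i) mod 11:
  α_1 = 10: Horner steps 7 → 3, so m(10) = 3.
  α_2 = 5: Horner steps 7 → 1, so m(5) = 1.
  α_3 = 1: Horner steps 7 → 6, so m(1) = 6.
  α_4 = 4: Horner steps 7 → 5, so m(4) = 5.
  α_5 = 9: Horner steps 7 → 7, so m(9) = 7.
Codeword c = [3, 1, 6, 5, 7] ∈ F_11^5.


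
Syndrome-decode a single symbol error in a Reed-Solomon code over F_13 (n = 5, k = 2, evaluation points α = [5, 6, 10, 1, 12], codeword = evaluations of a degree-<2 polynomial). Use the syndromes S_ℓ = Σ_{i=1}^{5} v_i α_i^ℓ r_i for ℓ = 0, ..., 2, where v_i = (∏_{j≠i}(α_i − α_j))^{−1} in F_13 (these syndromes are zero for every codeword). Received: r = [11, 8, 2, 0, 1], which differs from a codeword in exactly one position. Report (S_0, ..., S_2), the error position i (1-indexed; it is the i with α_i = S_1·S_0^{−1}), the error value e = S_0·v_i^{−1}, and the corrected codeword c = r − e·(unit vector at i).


S = (10, 8, 9), error at position 2, error magnitude e = 4, c = [11, 4, 2, 0, 1].

Step 1: column multipliers v_i = (∏_{j≠i}(α_i − α_j))^{−1} mod 13.
  i = 1 (α = 5): (5−6)(5−10)(5−1)(5−12) = (−1)·(−5)·4·(−7) = −140 ≡ 3, so v_1 = 3^{−1} = 9 (mod 13).
  i = 2 (α = 6): (6−5)(6−10)(6−1)(6−12) = 1·(−4)·5·(−6) = 120 ≡ 3, so v_2 = 3^{−1} = 9 (mod 13).
  i = 3 (α = 10): (10−5)(10−6)(10−1)(10−12) = 5·4·9·(−2) = −360 ≡ 4, so v_3 = 4^{−1} = 10 (mod 13).
  i = 4 (α = 1): (1−5)(1−6)(1−10)(1−12) = (−4)·(−5)·(−9)·(−11) = 1980 ≡ 4, so v_4 = 4^{−1} = 10 (mod 13).
  i = 5 (α = 12): (12−5)(12−6)(12−10)(12−1) = 7·6·2·11 = 924 ≡ 1, so v_5 = 1^{−1} = 1 (mod 13).
  v = [9, 9, 10, 10, 1].
Step 2: syndromes of r = [11, 8, 2, 0, 1] (all sums mod 13).
  S_0 = Σ v_i r_i = 9·11 + 9·8 + 10·2 + 10·0 + 1·1 = 192 ≡ 10.
  S_1 = Σ v_i α_i r_i = 9·5·11 + 9·6·8 + 10·10·2 + 10·1·0 + 1·12·1 = 1139 ≡ 8.
  α_i^2 mod 13 = [12, 10, 9, 1, 1].
  S_2 = Σ v_i α_i^2 r_i = 9·12·11 + 9·10·8 + 10·9·2 + 10·1·0 + 1·1·1 = 2089 ≡ 9.
  S = (10, 8, 9) ≠ 0, so r is not a codeword (an error is present).
Step 3: locate the error. For a single error e at position i, S_ℓ = v_i·e·α_i^ℓ, so α_err = S_1/S_0.
  S_0^{−1} = 10^{−1} = 4 (mod 13), so α_err = 8·4 = 32 ≡ 6 = α_2. Error position i = 2.
  Consistency check: S_2/S_1 = 9·5 = 45 ≡ 6 = α_err ✓ (single-error assumption holds).
Step 4: error magnitude e = S_0/v_2 = S_0·∏_{j≠2}(α_2 − α_j) = 10·3 = 30 ≡ 4 (mod 13).
Step 5: correct position 2: c_2 = r_2 − e = 8 − 4 ≡ 4 (mod 13). Hence c = [11, 4, 2, 0, 1].
  Check: interpolating c through the α_i gives m(x) = 7 + 6·x (degree < 2) with m(α_i) = c_i for every i, so c is indeed a codeword.


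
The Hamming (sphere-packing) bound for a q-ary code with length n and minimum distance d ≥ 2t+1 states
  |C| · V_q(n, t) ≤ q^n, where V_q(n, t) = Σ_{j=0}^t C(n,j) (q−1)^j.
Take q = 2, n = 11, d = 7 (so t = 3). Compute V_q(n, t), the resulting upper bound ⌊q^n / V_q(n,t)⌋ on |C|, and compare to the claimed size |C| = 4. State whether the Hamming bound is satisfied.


V_q(n, t) = 232, q^n = 2048, Hamming bound = 8, |C| = 4 ≤ bound (satisfied).

Step 1: Compute V_q(n, t) = Σ_{j=0}^3 C(n, j) (q−1)^j.
  j = 0: C(11,0)·(1)^0 = 1·1 = 1.
  j = 1: C(11,1)·(1)^1 = 11·1 = 11.
  j = 2: C(11,2)·(1)^2 = 55·1 = 55.
  j = 3: C(11,3)·(1)^3 = 165·1 = 165.
  V_q(n, t) = 1 + 11 + 55 + 165 = 232.
Step 2: q^n = 2^11 = 2048.
Step 3: Hamming bound ⌊q^n / V_q(n,t)⌋ = ⌊2048/232⌋ = 8.
Step 4: Compare |C| = 4 to 8: satisfied.
The claimed |C| lies below the Hamming bound.


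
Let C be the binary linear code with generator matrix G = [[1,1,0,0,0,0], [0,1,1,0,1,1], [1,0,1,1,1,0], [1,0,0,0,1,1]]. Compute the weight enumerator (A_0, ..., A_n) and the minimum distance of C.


Weight distribution: A_0 = 1, A_1 = 1, A_2 = 2, A_3 = 6, A_4 = 5, A_5 = 1. Minimum distance d = 1.

Enumerate all 2^4 = 16 messages m ∈ F_2^4.
For each, compute codeword c = mG in F_2^6, then tally its weight.
  m = 0000 → c = 000000, weight = 0.
  m = 1000 → c = 110000, weight = 2.
  m = 0100 → c = 011011, weight = 4.
  m = 1100 → c = 101011, weight = 4.
  m = 0010 → c = 101110, weight = 4.
  m = 1010 → c = 011110, weight = 4.
  m = 0110 → c = 110101, weight = 4.
  m = 1110 → c = 000101, weight = 2.
  m = 0001 → c = 100011, weight = 3.
  m = 1001 → c = 010011, weight = 3.
  m = 0101 → c = 111000, weight = 3.
  m = 1101 → c = 001000, weight = 1.
  m = 0011 → c = 001101, weight = 3.
  m = 1011 → c = 111101, weight = 5.
  m = 0111 → c = 010110, weight = 3.
  m = 1111 → c = 100110, weight = 3.
Tally weights:
  weight 0: 1 codewords.
  weight 1: 1 codewords.
  weight 2: 2 codewords.
  weight 3: 6 codewords.
  weight 4: 5 codewords.
  weight 5: 1 codewords.
Minimum distance d = smallest w > 0 with A_w > 0 = 1.
Sanity: Σ A_w = 16 = 2^4 = 16 ✓.


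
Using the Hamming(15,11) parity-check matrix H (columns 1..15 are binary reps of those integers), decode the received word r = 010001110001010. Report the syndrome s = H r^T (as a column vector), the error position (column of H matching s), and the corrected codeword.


s = (1, 0, 0, 1)^T, error position = 9, corrected codeword c = 010001111001010

Compute s = H r^T mod 2 one row at a time:
  s_1 = 1 + 0 + 0 + 0 + 1 + 0 + 1 + 0 = 3 ≡ 1 (mod 2).
  s_2 = 0 + 0 + 1 + 1 + 1 + 0 + 1 + 0 = 4 ≡ 0 (mod 2).
  s_3 = 1 + 0 + 1 + 1 + 0 + 0 + 1 + 0 = 4 ≡ 0 (mod 2).
  s_4 = 0 + 0 + 0 + 1 + 0 + 0 + 0 + 0 = 1 ≡ 1 (mod 2).
s = (1, 0, 0, 1)^T — this equals column 9 of H (binary 1001), so error is at position 9.
Correct: flip bit 9 of r = 010001110001010 to get c = 010001111001010.


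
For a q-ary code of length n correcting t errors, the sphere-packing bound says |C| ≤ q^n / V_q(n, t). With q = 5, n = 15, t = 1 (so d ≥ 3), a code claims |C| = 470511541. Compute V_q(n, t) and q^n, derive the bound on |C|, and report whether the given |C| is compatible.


V_q(n, t) = 61, q^n = 30517578125, Hamming bound = 500288165, |C| = 470511541 ≤ bound (satisfied).

Step 1: Compute V_q(n, t) = Σ_{j=0}^1 C(n, j) (q−1)^j.
  j = 0: C(15,0)·(4)^0 = 1·1 = 1.
  j = 1: C(15,1)·(4)^1 = 15·4 = 60.
  V_q(n, t) = 1 + 60 = 61.
Step 2: q^n = 5^15 = 30517578125.
Step 3: Hamming bound ⌊q^n / V_q(n,t)⌋ = ⌊30517578125/61⌋ = 500288165.
Step 4: Compare |C| = 470511541 to 500288165: satisfied.
The claimed |C| lies below the Hamming bound.


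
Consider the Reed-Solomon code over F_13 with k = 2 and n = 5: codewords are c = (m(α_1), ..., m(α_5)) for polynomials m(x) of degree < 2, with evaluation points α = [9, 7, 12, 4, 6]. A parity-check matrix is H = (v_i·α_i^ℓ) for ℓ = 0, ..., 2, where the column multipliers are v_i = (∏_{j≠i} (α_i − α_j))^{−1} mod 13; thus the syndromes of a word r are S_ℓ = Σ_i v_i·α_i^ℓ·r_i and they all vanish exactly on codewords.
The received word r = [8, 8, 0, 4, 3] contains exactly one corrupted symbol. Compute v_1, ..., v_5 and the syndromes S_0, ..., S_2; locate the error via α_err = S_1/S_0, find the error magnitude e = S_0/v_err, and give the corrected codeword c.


S = (3, 8, 4), error at position 2, error magnitude e = 12, c = [8, 9, 0, 4, 3].

Step 1: column multipliers v_i = (∏_{j≠i}(α_i − α_j))^{−1} mod 13.
  i = 1 (α = 9): (9−7)(9−12)(9−4)(9−6) = 2·(−3)·5·3 = −90 ≡ 1, so v_1 = 1^{−1} = 1 (mod 13).
  i = 2 (α = 7): (7−9)(7−12)(7−4)(7−6) = (−2)·(−5)·3·1 = 30 ≡ 4, so v_2 = 4^{−1} = 10 (mod 13).
  i = 3 (α = 12): (12−9)(12−7)(12−4)(12−6) = 3·5·8·6 = 720 ≡ 5, so v_3 = 5^{−1} = 8 (mod 13).
  i = 4 (α = 4): (4−9)(4−7)(4−12)(4−6) = (−5)·(−3)·(−8)·(−2) = 240 ≡ 6, so v_4 = 6^{−1} = 11 (mod 13).
  i = 5 (α = 6): (6−9)(6−7)(6−12)(6−4) = (−3)·(−1)·(−6)·2 = −36 ≡ 3, so v_5 = 3^{−1} = 9 (mod 13).
  v = [1, 10, 8, 11, 9].
Step 2: syndromes of r = [8, 8, 0, 4, 3] (all sums mod 13).
  S_0 = Σ v_i r_i = 1·8 + 10·8 + 8·0 + 11·4 + 9·3 = 159 ≡ 3.
  S_1 = Σ v_i α_i r_i = 1·9·8 + 10·7·8 + 8·12·0 + 11·4·4 + 9·6·3 = 970 ≡ 8.
  α_i^2 mod 13 = [3, 10, 1, 3, 10].
  S_2 = Σ v_i α_i^2 r_i = 1·3·8 + 10·10·8 + 8·1·0 + 11·3·4 + 9·10·3 = 1226 ≡ 4.
  S = (3, 8, 4) ≠ 0, so r is not a codeword (an error is present).
Step 3: locate the error. For a single error e at position i, S_ℓ = v_i·e·α_i^ℓ, so α_err = S_1/S_0.
  S_0^{−1} = 3^{−1} = 9 (mod 13), so α_err = 8·9 = 72 ≡ 7 = α_2. Error position i = 2.
  Consistency check: S_2/S_1 = 4·5 = 20 ≡ 7 = α_err ✓ (single-error assumption holds).
Step 4: error magnitude e = S_0/v_2 = S_0·∏_{j≠2}(α_2 − α_j) = 3·4 = 12 ≡ 12 (mod 13).
Step 5: correct position 2: c_2 = r_2 − e = 8 − 12 ≡ 9 (mod 13). Hence c = [8, 9, 0, 4, 3].
  Check: interpolating c through the α_i gives m(x) = 6 + 6·x (degree < 2) with m(α_i) = c_i for every i, so c is indeed a codeword.


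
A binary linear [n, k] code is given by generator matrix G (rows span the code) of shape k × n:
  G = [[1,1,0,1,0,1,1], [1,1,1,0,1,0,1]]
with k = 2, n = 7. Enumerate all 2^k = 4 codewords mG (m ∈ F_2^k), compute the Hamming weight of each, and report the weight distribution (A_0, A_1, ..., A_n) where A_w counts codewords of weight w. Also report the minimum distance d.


Weight distribution: A_0 = 1, A_4 = 1, A_5 = 2. Minimum distance d = 4.

Enumerate all 2^2 = 4 messages m ∈ F_2^2.
For each, compute codeword c = mG in F_2^7, then tally its weight.
  m = 00 → c = 0000000, weight = 0.
  m = 10 → c = 1101011, weight = 5.
  m = 01 → c = 1110101, weight = 5.
  m = 11 → c = 0011110, weight = 4.
Tally weights:
  weight 0: 1 codewords.
  weight 4: 1 codewords.
  weight 5: 2 codewords.
Minimum distance d = smallest w > 0 with A_w > 0 = 4.
Sanity: Σ A_w = 4 = 2^2 = 4 ✓.


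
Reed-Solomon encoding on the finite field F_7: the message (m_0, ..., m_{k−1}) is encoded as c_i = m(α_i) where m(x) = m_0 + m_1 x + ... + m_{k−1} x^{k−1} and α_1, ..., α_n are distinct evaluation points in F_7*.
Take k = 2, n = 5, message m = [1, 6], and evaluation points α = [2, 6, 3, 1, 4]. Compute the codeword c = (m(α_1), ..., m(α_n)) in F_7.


c = [6, 2, 5, 0, 4]

Message polynomial: m(x) = 1 + 6·x (mod 7).
For each evaluation point α_i, compute m(α_i) mod 7:
  α_1 = 2: Horner steps 6 → 6, so m(2) = 6.
  α_2 = 6: Horner steps 6 → 2, so m(6) = 2.
  α_3 = 3: Horner steps 6 → 5, so m(3) = 5.
  α_4 = 1: Horner steps 6 → 0, so m(1) = 0.
  α_5 = 4: Horner steps 6 → 4, so m(4) = 4.
Codeword c = [6, 2, 5, 0, 4] ∈ F_7^5.


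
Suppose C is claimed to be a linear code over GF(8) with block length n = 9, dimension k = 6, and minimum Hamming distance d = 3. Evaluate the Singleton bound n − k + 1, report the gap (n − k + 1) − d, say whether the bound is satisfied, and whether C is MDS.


Singleton RHS = n − k + 1 = 4, slack = 1, bound satisfied, not MDS.

Singleton bound: d ≤ n − k + 1.
Here n = 9, k = 6, so n − k + 1 = 4.
Given d = 3, check d ≤ 4: YES.
Slack = (n − k + 1) − d = 1.
The code is NOT MDS (slack = 1 > 0).
Description: the claimed parameters are [9, 6, 3]_8; such a code would be non-MDS.


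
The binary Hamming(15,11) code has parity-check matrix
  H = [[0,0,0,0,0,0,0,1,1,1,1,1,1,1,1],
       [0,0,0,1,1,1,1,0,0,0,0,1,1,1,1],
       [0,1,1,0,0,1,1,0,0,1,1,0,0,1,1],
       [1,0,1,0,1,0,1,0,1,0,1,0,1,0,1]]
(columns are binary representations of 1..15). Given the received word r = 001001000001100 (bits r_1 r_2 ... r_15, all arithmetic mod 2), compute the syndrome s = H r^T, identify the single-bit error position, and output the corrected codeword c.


s = (0, 1, 0, 0)^T, error position = 4, corrected codeword c = 001101000001100

Compute s = H r^T mod 2 one row at a time:
  s_1 = 0 + 0 + 0 + 0 + 1 + 1 + 0 + 0 = 2 ≡ 0 (mod 2).
  s_2 = 0 + 0 + 1 + 0 + 1 + 1 + 0 + 0 = 3 ≡ 1 (mod 2).
  s_3 = 0 + 1 + 1 + 0 + 0 + 0 + 0 + 0 = 2 ≡ 0 (mod 2).
  s_4 = 0 + 1 + 0 + 0 + 0 + 0 + 1 + 0 = 2 ≡ 0 (mod 2).
s = (0, 1, 0, 0)^T — this equals column 4 of H (binary 0100), so error is at position 4.
Correct: flip bit 4 of r = 001001000001100 to get c = 001101000001100.


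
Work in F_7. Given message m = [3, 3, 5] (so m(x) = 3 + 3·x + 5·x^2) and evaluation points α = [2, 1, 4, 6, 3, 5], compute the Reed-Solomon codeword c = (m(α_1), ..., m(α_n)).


c = [1, 4, 4, 5, 1, 3]

Message polynomial: m(x) = 3 + 3·x + 5·x^2 (mod 7).
For each evaluation point α_i, compute m(α_i) mod 7:
  α_1 = 2: Horner steps 5 → 6 → 1, so m(2) = 1.
  α_2 = 1: Horner steps 5 → 1 → 4, so m(1) = 4.
  α_3 = 4: Horner steps 5 → 2 → 4, so m(4) = 4.
  α_4 = 6: Horner steps 5 → 5 → 5, so m(6) = 5.
  α_5 = 3: Horner steps 5 → 4 → 1, so m(3) = 1.
  α_6 = 5: Horner steps 5 → 0 → 3, so m(5) = 3.
Codeword c = [1, 4, 4, 5, 1, 3] ∈ F_7^6.


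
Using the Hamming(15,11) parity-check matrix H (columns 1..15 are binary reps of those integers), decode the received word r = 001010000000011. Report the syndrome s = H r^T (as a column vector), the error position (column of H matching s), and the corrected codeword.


s = (0, 1, 1, 1)^T, error position = 7, corrected codeword c = 001010100000011

Compute s = H r^T mod 2 one row at a time:
  s_1 = 0 + 0 + 0 + 0 + 0 + 0 + 1 + 1 = 2 ≡ 0 (mod 2).
  s_2 = 0 + 1 + 0 + 0 + 0 + 0 + 1 + 1 = 3 ≡ 1 (mod 2).
  s_3 = 0 + 1 + 0 + 0 + 0 + 0 + 1 + 1 = 3 ≡ 1 (mod 2).
  s_4 = 0 + 1 + 1 + 0 + 0 + 0 + 0 + 1 = 3 ≡ 1 (mod 2).
s = (0, 1, 1, 1)^T — this equals column 7 of H (binary 0111), so error is at position 7.
Correct: flip bit 7 of r = 001010000000011 to get c = 001010100000011.


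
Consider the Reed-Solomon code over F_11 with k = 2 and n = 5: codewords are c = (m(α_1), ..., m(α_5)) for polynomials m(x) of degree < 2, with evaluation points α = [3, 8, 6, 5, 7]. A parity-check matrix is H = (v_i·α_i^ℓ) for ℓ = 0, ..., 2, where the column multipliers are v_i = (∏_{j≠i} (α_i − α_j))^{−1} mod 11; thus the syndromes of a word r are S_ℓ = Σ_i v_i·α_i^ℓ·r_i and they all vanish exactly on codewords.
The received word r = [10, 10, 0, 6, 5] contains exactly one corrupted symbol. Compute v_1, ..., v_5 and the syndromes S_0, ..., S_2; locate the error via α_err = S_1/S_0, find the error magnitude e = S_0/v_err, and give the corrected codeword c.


S = (8, 2, 6), error at position 1, error magnitude e = 3, c = [7, 10, 0, 6, 5].

Step 1: column multipliers v_i = (∏_{j≠i}(α_i − α_j))^{−1} mod 11.
  i = 1 (α = 3): (3−8)(3−6)(3−5)(3−7) = (−5)·(−3)·(−2)·(−4) = 120 ≡ 10, so v_1 = 10^{−1} = 10 (mod 11).
  i = 2 (α = 8): (8−3)(8−6)(8−5)(8−7) = 5·2·3·1 = 30 ≡ 8, so v_2 = 8^{−1} = 7 (mod 11).
  i = 3 (α = 6): (6−3)(6−8)(6−5)(6−7) = 3·(−2)·1·(−1) = 6 ≡ 6, so v_3 = 6^{−1} = 2 (mod 11).
  i = 4 (α = 5): (5−3)(5−8)(5−6)(5−7) = 2·(−3)·(−1)·(−2) = −12 ≡ 10, so v_4 = 10^{−1} = 10 (mod 11).
  i = 5 (α = 7): (7−3)(7−8)(7−6)(7−5) = 4·(−1)·1·2 = −8 ≡ 3, so v_5 = 3^{−1} = 4 (mod 11).
  v = [10, 7, 2, 10, 4].
Step 2: syndromes of r = [10, 10, 0, 6, 5] (all sums mod 11).
  S_0 = Σ v_i r_i = 10·10 + 7·10 + 2·0 + 10·6 + 4·5 = 250 ≡ 8.
  S_1 = Σ v_i α_i r_i = 10·3·10 + 7·8·10 + 2·6·0 + 10·5·6 + 4·7·5 = 1300 ≡ 2.
  α_i^2 mod 11 = [9, 9, 3, 3, 5].
  S_2 = Σ v_i α_i^2 r_i = 10·9·10 + 7·9·10 + 2·3·0 + 10·3·6 + 4·5·5 = 1810 ≡ 6.
  S = (8, 2, 6) ≠ 0, so r is not a codeword (an error is present).
Step 3: locate the error. For a single error e at position i, S_ℓ = v_i·e·α_i^ℓ, so α_err = S_1/S_0.
  S_0^{−1} = 8^{−1} = 7 (mod 11), so α_err = 2·7 = 14 ≡ 3 = α_1. Error position i = 1.
  Consistency check: S_2/S_1 = 6·6 = 36 ≡ 3 = α_err ✓ (single-error assumption holds).
Step 4: error magnitude e = S_0/v_1 = S_0·∏_{j≠1}(α_1 − α_j) = 8·10 = 80 ≡ 3 (mod 11).
Step 5: correct position 1: c_1 = r_1 − e = 10 − 3 ≡ 7 (mod 11). Hence c = [7, 10, 0, 6, 5].
  Check: interpolating c through the α_i gives m(x) = 3 + 5·x (degree < 2) with m(α_i) = c_i for every i, so c is indeed a codeword.


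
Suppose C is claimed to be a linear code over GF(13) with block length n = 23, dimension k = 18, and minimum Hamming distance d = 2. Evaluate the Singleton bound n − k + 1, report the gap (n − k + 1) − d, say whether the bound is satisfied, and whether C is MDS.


Singleton RHS = n − k + 1 = 6, slack = 4, bound satisfied, not MDS.

Singleton bound: d ≤ n − k + 1.
Here n = 23, k = 18, so n − k + 1 = 6.
Given d = 2, check d ≤ 6: YES.
Slack = (n − k + 1) − d = 4.
The code is NOT MDS (slack = 4 > 0).
Description: the claimed parameters are [23, 18, 2]_13; such a code would be non-MDS.


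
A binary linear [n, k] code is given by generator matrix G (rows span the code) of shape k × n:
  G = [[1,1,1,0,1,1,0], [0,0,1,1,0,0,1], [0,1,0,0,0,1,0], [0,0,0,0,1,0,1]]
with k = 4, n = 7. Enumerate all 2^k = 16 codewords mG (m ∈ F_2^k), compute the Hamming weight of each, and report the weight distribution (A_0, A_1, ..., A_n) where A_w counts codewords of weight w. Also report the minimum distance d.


Weight distribution: A_0 = 1, A_2 = 3, A_3 = 4, A_4 = 3, A_5 = 4, A_6 = 1. Minimum distance d = 2.

Enumerate all 2^4 = 16 messages m ∈ F_2^4.
For each, compute codeword c = mG in F_2^7, then tally its weight.
  m = 0000 → c = 0000000, weight = 0.
  m = 1000 → c = 1110110, weight = 5.
  m = 0100 → c = 0011001, weight = 3.
  m = 1100 → c = 1101111, weight = 6.
  m = 0010 → c = 0100010, weight = 2.
  m = 1010 → c = 1010100, weight = 3.
  m = 0110 → c = 0111011, weight = 5.
  m = 1110 → c = 1001101, weight = 4.
  m = 0001 → c = 0000101, weight = 2.
  m = 1001 → c = 1110011, weight = 5.
  m = 0101 → c = 0011100, weight = 3.
  m = 1101 → c = 1101010, weight = 4.
  m = 0011 → c = 0100111, weight = 4.
  m = 1011 → c = 1010001, weight = 3.
  m = 0111 → c = 0111110, weight = 5.
  m = 1111 → c = 1001000, weight = 2.
Tally weights:
  weight 0: 1 codewords.
  weight 2: 3 codewords.
  weight 3: 4 codewords.
  weight 4: 3 codewords.
  weight 5: 4 codewords.
  weight 6: 1 codewords.
Minimum distance d = smallest w > 0 with A_w > 0 = 2.
Sanity: Σ A_w = 16 = 2^4 = 16 ✓.


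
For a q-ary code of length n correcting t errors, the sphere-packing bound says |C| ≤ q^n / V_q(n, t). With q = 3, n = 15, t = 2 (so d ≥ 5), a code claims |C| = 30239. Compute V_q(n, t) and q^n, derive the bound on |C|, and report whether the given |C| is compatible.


V_q(n, t) = 451, q^n = 14348907, Hamming bound = 31815, |C| = 30239 ≤ bound (satisfied).

Step 1: Compute V_q(n, t) = Σ_{j=0}^2 C(n, j) (q−1)^j.
  j = 0: C(15,0)·(2)^0 = 1·1 = 1.
  j = 1: C(15,1)·(2)^1 = 15·2 = 30.
  j = 2: C(15,2)·(2)^2 = 105·4 = 420.
  V_q(n, t) = 1 + 30 + 420 = 451.
Step 2: q^n = 3^15 = 14348907.
Step 3: Hamming bound ⌊q^n / V_q(n,t)⌋ = ⌊14348907/451⌋ = 31815.
Step 4: Compare |C| = 30239 to 31815: satisfied.
The claimed |C| lies below the Hamming bound.


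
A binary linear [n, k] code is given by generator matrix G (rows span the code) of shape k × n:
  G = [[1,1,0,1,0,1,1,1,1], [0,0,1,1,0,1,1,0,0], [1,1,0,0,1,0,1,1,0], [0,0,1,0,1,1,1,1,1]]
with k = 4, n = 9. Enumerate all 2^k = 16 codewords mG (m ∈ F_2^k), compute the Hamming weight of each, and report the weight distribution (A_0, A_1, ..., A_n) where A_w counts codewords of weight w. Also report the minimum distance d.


Weight distribution: A_0 = 1, A_2 = 1, A_4 = 5, A_5 = 6, A_6 = 1, A_7 = 2. Minimum distance d = 2.

Enumerate all 2^4 = 16 messages m ∈ F_2^4.
For each, compute codeword c = mG in F_2^9, then tally its weight.
  m = 0000 → c = 000000000, weight = 0.
  m = 1000 → c = 110101111, weight = 7.
  m = 0100 → c = 001101100, weight = 4.
  m = 1100 → c = 111000011, weight = 5.
  m = 0010 → c = 110010110, weight = 5.
  m = 1010 → c = 000111001, weight = 4.
  m = 0110 → c = 111111010, weight = 7.
  m = 1110 → c = 001010101, weight = 4.
  m = 0001 → c = 001011111, weight = 6.
  m = 1001 → c = 111110000, weight = 5.
  m = 0101 → c = 000110011, weight = 4.
  m = 1101 → c = 110011100, weight = 5.
  m = 0011 → c = 111001001, weight = 5.
  m = 1011 → c = 001100110, weight = 4.
  m = 0111 → c = 110100101, weight = 5.
  m = 1111 → c = 000001010, weight = 2.
Tally weights:
  weight 0: 1 codewords.
  weight 2: 1 codewords.
  weight 4: 5 codewords.
  weight 5: 6 codewords.
  weight 6: 1 codewords.
  weight 7: 2 codewords.
Minimum distance d = smallest w > 0 with A_w > 0 = 2.
Sanity: Σ A_w = 16 = 2^4 = 16 ✓.


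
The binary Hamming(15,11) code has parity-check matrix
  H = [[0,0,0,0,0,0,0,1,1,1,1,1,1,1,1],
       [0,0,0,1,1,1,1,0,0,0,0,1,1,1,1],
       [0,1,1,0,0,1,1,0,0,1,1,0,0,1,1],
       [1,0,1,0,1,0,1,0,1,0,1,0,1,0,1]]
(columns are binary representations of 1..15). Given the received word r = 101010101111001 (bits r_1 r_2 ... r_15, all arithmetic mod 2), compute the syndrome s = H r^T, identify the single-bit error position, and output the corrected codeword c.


s = (1, 0, 1, 1)^T, error position = 11, corrected codeword c = 101010101101001

Compute s = H r^T mod 2 one row at a time:
  s_1 = 0 + 1 + 1 + 1 + 1 + 0 + 0 + 1 = 5 ≡ 1 (mod 2).
  s_2 = 0 + 1 + 0 + 1 + 1 + 0 + 0 + 1 = 4 ≡ 0 (mod 2).
  s_3 = 0 + 1 + 0 + 1 + 1 + 1 + 0 + 1 = 5 ≡ 1 (mod 2).
  s_4 = 1 + 1 + 1 + 1 + 1 + 1 + 0 + 1 = 7 ≡ 1 (mod 2).
s = (1, 0, 1, 1)^T — this equals column 11 of H (binary 1011), so error is at position 11.
Correct: flip bit 11 of r = 101010101111001 to get c = 101010101101001.


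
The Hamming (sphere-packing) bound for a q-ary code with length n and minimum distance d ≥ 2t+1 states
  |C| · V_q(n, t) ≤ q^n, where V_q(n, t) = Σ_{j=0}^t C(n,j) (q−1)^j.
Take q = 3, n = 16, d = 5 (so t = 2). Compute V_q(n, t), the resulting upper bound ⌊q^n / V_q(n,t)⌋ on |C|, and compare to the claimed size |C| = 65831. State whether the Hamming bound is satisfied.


V_q(n, t) = 513, q^n = 43046721, Hamming bound = 83911, |C| = 65831 ≤ bound (satisfied).

Step 1: Compute V_q(n, t) = Σ_{j=0}^2 C(n, j) (q−1)^j.
  j = 0: C(16,0)·(2)^0 = 1·1 = 1.
  j = 1: C(16,1)·(2)^1 = 16·2 = 32.
  j = 2: C(16,2)·(2)^2 = 120·4 = 480.
  V_q(n, t) = 1 + 32 + 480 = 513.
Step 2: q^n = 3^16 = 43046721.
Step 3: Hamming bound ⌊q^n / V_q(n,t)⌋ = ⌊43046721/513⌋ = 83911.
Step 4: Compare |C| = 65831 to 83911: satisfied.
The claimed |C| lies below the Hamming bound.


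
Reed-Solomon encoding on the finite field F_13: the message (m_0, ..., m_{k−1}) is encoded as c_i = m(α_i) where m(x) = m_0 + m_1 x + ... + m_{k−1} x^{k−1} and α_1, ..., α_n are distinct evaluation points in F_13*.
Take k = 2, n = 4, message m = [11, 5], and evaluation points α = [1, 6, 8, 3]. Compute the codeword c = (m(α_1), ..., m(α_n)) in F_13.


c = [3, 2, 12, 0]

Message polynomial: m(x) = 11 + 5·x (mod 13).
For each evaluation point α_i, compute m(α_i) mod 13:
  α_1 = 1: Horner steps 5 → 3, so m(1) = 3.
  α_2 = 6: Horner steps 5 → 2, so m(6) = 2.
  α_3 = 8: Horner steps 5 → 12, so m(8) = 12.
  α_4 = 3: Horner steps 5 → 0, so m(3) = 0.
Codeword c = [3, 2, 12, 0] ∈ F_13^4.


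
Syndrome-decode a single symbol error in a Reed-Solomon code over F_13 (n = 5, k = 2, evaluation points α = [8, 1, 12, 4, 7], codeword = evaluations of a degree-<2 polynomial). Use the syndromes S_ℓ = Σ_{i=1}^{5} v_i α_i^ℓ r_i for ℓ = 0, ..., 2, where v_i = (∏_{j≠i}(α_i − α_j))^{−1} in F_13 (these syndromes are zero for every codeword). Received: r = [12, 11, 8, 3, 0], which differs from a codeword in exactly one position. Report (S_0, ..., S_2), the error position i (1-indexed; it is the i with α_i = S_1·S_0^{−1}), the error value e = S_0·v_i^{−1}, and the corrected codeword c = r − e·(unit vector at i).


S = (12, 12, 12), error at position 2, error magnitude e = 5, c = [12, 6, 8, 3, 0].

Step 1: column multipliers v_i = (∏_{j≠i}(α_i − α_j))^{−1} mod 13.
  i = 1 (α = 8): (8−1)(8−12)(8−4)(8−7) = 7·(−4)·4·1 = −112 ≡ 5, so v_1 = 5^{−1} = 8 (mod 13).
  i = 2 (α = 1): (1−8)(1−12)(1−4)(1−7) = (−7)·(−11)·(−3)·(−6) = 1386 ≡ 8, so v_2 = 8^{−1} = 5 (mod 13).
  i = 3 (α = 12): (12−8)(12−1)(12−4)(12−7) = 4·11·8·5 = 1760 ≡ 5, so v_3 = 5^{−1} = 8 (mod 13).
  i = 4 (α = 4): (4−8)(4−1)(4−12)(4−7) = (−4)·3·(−8)·(−3) = −288 ≡ 11, so v_4 = 11^{−1} = 6 (mod 13).
  i = 5 (α = 7): (7−8)(7−1)(7−12)(7−4) = (−1)·6·(−5)·3 = 90 ≡ 12, so v_5 = 12^{−1} = 12 (mod 13).
  v = [8, 5, 8, 6, 12].
Step 2: syndromes of r = [12, 11, 8, 3, 0] (all sums mod 13).
  S_0 = Σ v_i r_i = 8·12 + 5·11 + 8·8 + 6·3 + 12·0 = 233 ≡ 12.
  S_1 = Σ v_i α_i r_i = 8·8·12 + 5·1·11 + 8·12·8 + 6·4·3 + 12·7·0 = 1663 ≡ 12.
  α_i^2 mod 13 = [12, 1, 1, 3, 10].
  S_2 = Σ v_i α_i^2 r_i = 8·12·12 + 5·1·11 + 8·1·8 + 6·3·3 + 12·10·0 = 1325 ≡ 12.
  S = (12, 12, 12) ≠ 0, so r is not a codeword (an error is present).
Step 3: locate the error. For a single error e at position i, S_ℓ = v_i·e·α_i^ℓ, so α_err = S_1/S_0.
  S_0^{−1} = 12^{−1} = 12 (mod 13), so α_err = 12·12 = 144 ≡ 1 = α_2. Error position i = 2.
  Consistency check: S_2/S_1 = 12·12 = 144 ≡ 1 = α_err ✓ (single-error assumption holds).
Step 4: error magnitude e = S_0/v_2 = S_0·∏_{j≠2}(α_2 − α_j) = 12·8 = 96 ≡ 5 (mod 13).
Step 5: correct position 2: c_2 = r_2 − e = 11 − 5 ≡ 6 (mod 13). Hence c = [12, 6, 8, 3, 0].
  Check: interpolating c through the α_i gives m(x) = 7 + 12·x (degree < 2) with m(α_i) = c_i for every i, so c is indeed a codeword.


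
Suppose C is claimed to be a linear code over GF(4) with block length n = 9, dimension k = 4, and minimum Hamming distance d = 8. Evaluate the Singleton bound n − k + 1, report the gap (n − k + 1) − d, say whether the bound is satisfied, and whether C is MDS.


Singleton RHS = n − k + 1 = 6, slack = -2, bound violated (no such code; not MDS).

Singleton bound: d ≤ n − k + 1.
Here n = 9, k = 4, so n − k + 1 = 6.
Given d = 8, check d ≤ 6: NO.
Slack = (n − k + 1) − d = -2.
The slack is negative: d = 8 exceeds n − k + 1 = 6 by 2, so the Singleton bound is violated and no linear [9, 4, 8]_4 code can exist. In particular it is not MDS (MDS requires d = n − k + 1 exactly).
Description: the claimed parameters are [9, 4, 8]_4; such a code would be impossible (violates the Singleton bound).


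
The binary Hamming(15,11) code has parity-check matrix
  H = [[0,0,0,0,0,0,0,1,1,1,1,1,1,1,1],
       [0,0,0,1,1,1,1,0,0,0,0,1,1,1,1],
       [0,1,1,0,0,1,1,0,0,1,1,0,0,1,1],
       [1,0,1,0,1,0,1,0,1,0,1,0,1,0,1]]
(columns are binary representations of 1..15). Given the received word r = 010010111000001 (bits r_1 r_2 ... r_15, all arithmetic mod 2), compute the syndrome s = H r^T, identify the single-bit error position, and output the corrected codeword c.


s = (1, 1, 1, 0)^T, error position = 14, corrected codeword c = 010010111000011

Compute s = H r^T mod 2 one row at a time:
  s_1 = 1 + 1 + 0 + 0 + 0 + 0 + 0 + 1 = 3 ≡ 1 (mod 2).
  s_2 = 0 + 1 + 0 + 1 + 0 + 0 + 0 + 1 = 3 ≡ 1 (mod 2).
  s_3 = 1 + 0 + 0 + 1 + 0 + 0 + 0 + 1 = 3 ≡ 1 (mod 2).
  s_4 = 0 + 0 + 1 + 1 + 1 + 0 + 0 + 1 = 4 ≡ 0 (mod 2).
s = (1, 1, 1, 0)^T — this equals column 14 of H (binary 1110), so error is at position 14.
Correct: flip bit 14 of r = 010010111000001 to get c = 010010111000011.


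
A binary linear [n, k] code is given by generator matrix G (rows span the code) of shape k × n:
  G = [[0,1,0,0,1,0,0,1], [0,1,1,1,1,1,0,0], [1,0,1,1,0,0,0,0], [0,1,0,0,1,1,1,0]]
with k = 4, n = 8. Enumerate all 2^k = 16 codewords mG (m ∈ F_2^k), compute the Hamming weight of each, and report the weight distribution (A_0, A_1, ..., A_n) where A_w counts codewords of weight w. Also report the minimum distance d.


Weight distribution: A_0 = 1, A_2 = 1, A_3 = 5, A_4 = 3, A_5 = 2, A_6 = 3, A_7 = 1. Minimum distance d = 2.

Enumerate all 2^4 = 16 messages m ∈ F_2^4.
For each, compute codeword c = mG in F_2^8, then tally its weight.
  m = 0000 → c = 00000000, weight = 0.
  m = 1000 → c = 01001001, weight = 3.
  m = 0100 → c = 01111100, weight = 5.
  m = 1100 → c = 00110101, weight = 4.
  m = 0010 → c = 10110000, weight = 3.
  m = 1010 → c = 11111001, weight = 6.
  m = 0110 → c = 11001100, weight = 4.
  m = 1110 → c = 10000101, weight = 3.
  m = 0001 → c = 01001110, weight = 4.
  m = 1001 → c = 00000111, weight = 3.
  m = 0101 → c = 00110010, weight = 3.
  m = 1101 → c = 01111011, weight = 6.
  m = 0011 → c = 11111110, weight = 7.
  m = 1011 → c = 10110111, weight = 6.
  m = 0111 → c = 10000010, weight = 2.
  m = 1111 → c = 11001011, weight = 5.
Tally weights:
  weight 0: 1 codewords.
  weight 2: 1 codewords.
  weight 3: 5 codewords.
  weight 4: 3 codewords.
  weight 5: 2 codewords.
  weight 6: 3 codewords.
  weight 7: 1 codewords.
Minimum distance d = smallest w > 0 with A_w > 0 = 2.
Sanity: Σ A_w = 16 = 2^4 = 16 ✓.


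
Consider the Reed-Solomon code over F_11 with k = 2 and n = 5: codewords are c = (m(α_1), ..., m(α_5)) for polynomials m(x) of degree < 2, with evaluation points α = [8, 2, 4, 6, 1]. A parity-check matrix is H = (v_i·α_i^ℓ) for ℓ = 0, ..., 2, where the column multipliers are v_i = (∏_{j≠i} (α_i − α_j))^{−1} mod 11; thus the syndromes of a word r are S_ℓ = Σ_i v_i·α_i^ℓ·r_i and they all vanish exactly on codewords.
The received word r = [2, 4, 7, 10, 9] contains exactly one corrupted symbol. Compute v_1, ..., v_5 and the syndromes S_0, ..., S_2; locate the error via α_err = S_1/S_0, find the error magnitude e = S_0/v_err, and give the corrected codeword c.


S = (2, 2, 2), error at position 5, error magnitude e = 1, c = [2, 4, 7, 10, 8].

Step 1: column multipliers v_i = (∏_{j≠i}(α_i − α_j))^{−1} mod 11.
  i = 1 (α = 8): (8−2)(8−4)(8−6)(8−1) = 6·4·2·7 = 336 ≡ 6, so v_1 = 6^{−1} = 2 (mod 11).
  i = 2 (α = 2): (2−8)(2−4)(2−6)(2−1) = (−6)·(−2)·(−4)·1 = −48 ≡ 7, so v_2 = 7^{−1} = 8 (mod 11).
  i = 3 (α = 4): (4−8)(4−2)(4−6)(4−1) = (−4)·2·(−2)·3 = 48 ≡ 4, so v_3 = 4^{−1} = 3 (mod 11).
  i = 4 (α = 6): (6−8)(6−2)(6−4)(6−1) = (−2)·4·2·5 = −80 ≡ 8, so v_4 = 8^{−1} = 7 (mod 11).
  i = 5 (α = 1): (1−8)(1−2)(1−4)(1−6) = (−7)·(−1)·(−3)·(−5) = 105 ≡ 6, so v_5 = 6^{−1} = 2 (mod 11).
  v = [2, 8, 3, 7, 2].
Step 2: syndromes of r = [2, 4, 7, 10, 9] (all sums mod 11).
  S_0 = Σ v_i r_i = 2·2 + 8·4 + 3·7 + 7·10 + 2·9 = 145 ≡ 2.
  S_1 = Σ v_i α_i r_i = 2·8·2 + 8·2·4 + 3·4·7 + 7·6·10 + 2·1·9 = 618 ≡ 2.
  α_i^2 mod 11 = [9, 4, 5, 3, 1].
  S_2 = Σ v_i α_i^2 r_i = 2·9·2 + 8·4·4 + 3·5·7 + 7·3·10 + 2·1·9 = 497 ≡ 2.
  S = (2, 2, 2) ≠ 0, so r is not a codeword (an error is present).
Step 3: locate the error. For a single error e at position i, S_ℓ = v_i·e·α_i^ℓ, so α_err = S_1/S_0.
  S_0^{−1} = 2^{−1} = 6 (mod 11), so α_err = 2·6 = 12 ≡ 1 = α_5. Error position i = 5.
  Consistency check: S_2/S_1 = 2·6 = 12 ≡ 1 = α_err ✓ (single-error assumption holds).
Step 4: error magnitude e = S_0/v_5 = S_0·∏_{j≠5}(α_5 − α_j) = 2·6 = 12 ≡ 1 (mod 11).
Step 5: correct position 5: c_5 = r_5 − e = 9 − 1 ≡ 8 (mod 11). Hence c = [2, 4, 7, 10, 8].
  Check: interpolating c through the α_i gives m(x) = 1 + 7·x (degree < 2) with m(α_i) = c_i for every i, so c is indeed a codeword.


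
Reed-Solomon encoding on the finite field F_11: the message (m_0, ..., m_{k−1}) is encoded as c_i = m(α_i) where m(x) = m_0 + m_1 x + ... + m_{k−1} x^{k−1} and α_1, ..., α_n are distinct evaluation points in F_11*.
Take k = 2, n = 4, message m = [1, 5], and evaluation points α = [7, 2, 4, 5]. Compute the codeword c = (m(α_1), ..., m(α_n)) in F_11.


c = [3, 0, 10, 4]

Message polynomial: m(x) = 1 + 5·x (mod 11).
For each evaluation point α_i, compute m(α_i) mod 11:
  α_1 = 7: Horner steps 5 → 3, so m(7) = 3.
  α_2 = 2: Horner steps 5 → 0, so m(2) = 0.
  α_3 = 4: Horner steps 5 → 10, so m(4) = 10.
  α_4 = 5: Horner steps 5 → 4, so m(5) = 4.
Codeword c = [3, 0, 10, 4] ∈ F_11^4.


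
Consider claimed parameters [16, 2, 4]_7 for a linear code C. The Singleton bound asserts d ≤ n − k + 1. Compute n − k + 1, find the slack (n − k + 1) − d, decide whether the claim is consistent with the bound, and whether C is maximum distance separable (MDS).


Singleton RHS = n − k + 1 = 15, slack = 11, bound satisfied, not MDS.

Singleton bound: d ≤ n − k + 1.
Here n = 16, k = 2, so n − k + 1 = 15.
Given d = 4, check d ≤ 15: YES.
Slack = (n − k + 1) − d = 11.
The code is NOT MDS (slack = 11 > 0).
Description: the claimed parameters are [16, 2, 4]_7; such a code would be non-MDS.


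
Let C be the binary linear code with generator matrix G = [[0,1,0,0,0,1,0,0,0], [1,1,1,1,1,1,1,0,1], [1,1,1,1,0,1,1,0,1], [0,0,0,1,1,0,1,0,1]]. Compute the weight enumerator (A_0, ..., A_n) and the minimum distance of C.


Weight distribution: A_0 = 1, A_1 = 1, A_2 = 2, A_3 = 3, A_4 = 2, A_5 = 3, A_6 = 2, A_7 = 1, A_8 = 1. Minimum distance d = 1.

Enumerate all 2^4 = 16 messages m ∈ F_2^4.
For each, compute codeword c = mG in F_2^9, then tally its weight.
  m = 0000 → c = 000000000, weight = 0.
  m = 1000 → c = 010001000, weight = 2.
  m = 0100 → c = 111111101, weight = 8.
  m = 1100 → c = 101110101, weight = 6.
  m = 0010 → c = 111101101, weight = 7.
  m = 1010 → c = 101100101, weight = 5.
  m = 0110 → c = 000010000, weight = 1.
  m = 1110 → c = 010011000, weight = 3.
  m = 0001 → c = 000110101, weight = 4.
  m = 1001 → c = 010111101, weight = 6.
  m = 0101 → c = 111001000, weight = 4.
  m = 1101 → c = 101000000, weight = 2.
  m = 0011 → c = 111011000, weight = 5.
  m = 1011 → c = 101010000, weight = 3.
  m = 0111 → c = 000100101, weight = 3.
  m = 1111 → c = 010101101, weight = 5.
Tally weights:
  weight 0: 1 codewords.
  weight 1: 1 codewords.
  weight 2: 2 codewords.
  weight 3: 3 codewords.
  weight 4: 2 codewords.
  weight 5: 3 codewords.
  weight 6: 2 codewords.
  weight 7: 1 codewords.
  weight 8: 1 codewords.
Minimum distance d = smallest w > 0 with A_w > 0 = 1.
Sanity: Σ A_w = 16 = 2^4 = 16 ✓.


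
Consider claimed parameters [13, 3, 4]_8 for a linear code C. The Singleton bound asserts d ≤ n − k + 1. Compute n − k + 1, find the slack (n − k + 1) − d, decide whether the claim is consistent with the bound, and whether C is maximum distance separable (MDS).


Singleton RHS = n − k + 1 = 11, slack = 7, bound satisfied, not MDS.

Singleton bound: d ≤ n − k + 1.
Here n = 13, k = 3, so n − k + 1 = 11.
Given d = 4, check d ≤ 11: YES.
Slack = (n − k + 1) − d = 7.
The code is NOT MDS (slack = 7 > 0).
Description: the claimed parameters are [13, 3, 4]_8; such a code would be non-MDS.


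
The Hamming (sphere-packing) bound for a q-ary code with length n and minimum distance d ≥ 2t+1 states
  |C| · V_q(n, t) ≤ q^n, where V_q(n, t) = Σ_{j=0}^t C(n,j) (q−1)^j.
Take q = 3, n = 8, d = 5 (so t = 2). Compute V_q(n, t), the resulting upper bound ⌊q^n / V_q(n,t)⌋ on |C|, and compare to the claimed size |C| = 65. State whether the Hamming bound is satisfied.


V_q(n, t) = 129, q^n = 6561, Hamming bound = 50, |C| = 65 > bound (violated).

Step 1: Compute V_q(n, t) = Σ_{j=0}^2 C(n, j) (q−1)^j.
  j = 0: C(8,0)·(2)^0 = 1·1 = 1.
  j = 1: C(8,1)·(2)^1 = 8·2 = 16.
  j = 2: C(8,2)·(2)^2 = 28·4 = 112.
  V_q(n, t) = 1 + 16 + 112 = 129.
Step 2: q^n = 3^8 = 6561.
Step 3: Hamming bound ⌊q^n / V_q(n,t)⌋ = ⌊6561/129⌋ = 50.
Step 4: Compare |C| = 65 to 50: violated.
The claimed |C| lies above the Hamming bound, so no 3-ary code of length 8 with d ≥ 5 can have 65 codewords.


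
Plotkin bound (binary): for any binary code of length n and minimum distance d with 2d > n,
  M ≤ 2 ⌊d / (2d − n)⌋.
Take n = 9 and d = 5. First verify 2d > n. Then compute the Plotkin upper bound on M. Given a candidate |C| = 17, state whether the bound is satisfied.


Plotkin bound M ≤ 10; given |C| = 17 > bound (violated).

Check applicability: 2d = 10, n = 9.
2d − n = 1 > 0, so Plotkin applies.
Compute d/(2d−n) = 5/1 ≈ 5.0000.
⌊d/(2d−n)⌋ = 5.
Plotkin bound: M ≤ 2·5 = 10.
Given |C| = 17, check: VIOLATED.
This |C| is above the Plotkin bound, so no binary code with n = 9, d = 5 and 17 codewords exists.
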